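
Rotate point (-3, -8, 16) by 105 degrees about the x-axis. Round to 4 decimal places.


x' = -3
y' = -8*cos(105) - 16*sin(105) = -13.3843
z' = -8*sin(105) + 16*cos(105) = -11.8685

(-3, -13.3843, -11.8685)


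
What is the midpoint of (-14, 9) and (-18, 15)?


Midpoint = ((-14+-18)/2, (9+15)/2) = (-16, 12)

(-16, 12)


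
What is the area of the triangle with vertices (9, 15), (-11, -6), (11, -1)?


Area = |x1(y2-y3) + x2(y3-y1) + x3(y1-y2)| / 2
= |9*(-6--1) + -11*(-1-15) + 11*(15--6)| / 2
= 181

181


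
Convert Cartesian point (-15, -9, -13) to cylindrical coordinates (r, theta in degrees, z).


r = sqrt((-15)^2 + (-9)^2) = 17.4929
theta = atan2(-9, -15) = 210.9638 deg
z = -13

r = 17.4929, theta = 210.9638 deg, z = -13


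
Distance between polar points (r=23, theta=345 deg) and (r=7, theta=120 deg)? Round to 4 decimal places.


d = sqrt(r1^2 + r2^2 - 2*r1*r2*cos(t2-t1))
d = sqrt(23^2 + 7^2 - 2*23*7*cos(120-345)) = 28.3847

28.3847


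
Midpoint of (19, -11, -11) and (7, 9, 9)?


Midpoint = ((19+7)/2, (-11+9)/2, (-11+9)/2) = (13, -1, -1)

(13, -1, -1)


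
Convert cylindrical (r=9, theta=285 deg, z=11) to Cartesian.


x = 9 * cos(285) = 2.3294
y = 9 * sin(285) = -8.6933
z = 11

(2.3294, -8.6933, 11)


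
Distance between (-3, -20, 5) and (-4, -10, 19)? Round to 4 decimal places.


d = sqrt((-4--3)^2 + (-10--20)^2 + (19-5)^2) = 17.2337

17.2337


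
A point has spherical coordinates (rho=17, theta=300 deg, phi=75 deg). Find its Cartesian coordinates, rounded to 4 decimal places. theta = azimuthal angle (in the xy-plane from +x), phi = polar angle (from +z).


x = 17 * sin(75) * cos(300) = 8.2104
y = 17 * sin(75) * sin(300) = -14.2208
z = 17 * cos(75) = 4.3999

(8.2104, -14.2208, 4.3999)


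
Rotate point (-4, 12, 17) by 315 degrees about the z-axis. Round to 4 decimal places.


x' = -4*cos(315) - 12*sin(315) = 5.6569
y' = -4*sin(315) + 12*cos(315) = 11.3137
z' = 17

(5.6569, 11.3137, 17)


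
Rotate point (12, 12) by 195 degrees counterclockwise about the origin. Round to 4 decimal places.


x' = 12*cos(195) - 12*sin(195) = -8.4853
y' = 12*sin(195) + 12*cos(195) = -14.6969

(-8.4853, -14.6969)


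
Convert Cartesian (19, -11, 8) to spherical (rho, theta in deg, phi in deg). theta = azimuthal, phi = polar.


rho = sqrt(19^2 + (-11)^2 + 8^2) = 23.3666
theta = atan2(-11, 19) = 329.9314 deg
phi = acos(8/23.3666) = 69.9788 deg

rho = 23.3666, theta = 329.9314 deg, phi = 69.9788 deg


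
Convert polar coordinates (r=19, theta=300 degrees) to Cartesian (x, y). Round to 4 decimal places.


x = 19 * cos(300) = 9.5
y = 19 * sin(300) = -16.4545

(9.5, -16.4545)


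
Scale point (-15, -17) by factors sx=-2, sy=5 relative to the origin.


Scaling: (x*sx, y*sy) = (-15*-2, -17*5) = (30, -85)

(30, -85)


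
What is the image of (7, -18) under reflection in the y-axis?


Reflection across y-axis: (x, y) -> (-x, y)
(7, -18) -> (-7, -18)

(-7, -18)


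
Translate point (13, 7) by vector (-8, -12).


Translation: (x+dx, y+dy) = (13+-8, 7+-12) = (5, -5)

(5, -5)


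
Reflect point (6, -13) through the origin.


Reflection through origin: (x, y) -> (-x, -y)
(6, -13) -> (-6, 13)

(-6, 13)


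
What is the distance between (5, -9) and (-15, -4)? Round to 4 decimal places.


d = sqrt((-15-5)^2 + (-4--9)^2) = 20.6155

20.6155


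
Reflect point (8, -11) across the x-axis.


Reflection across x-axis: (x, y) -> (x, -y)
(8, -11) -> (8, 11)

(8, 11)


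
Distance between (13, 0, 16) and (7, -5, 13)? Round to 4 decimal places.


d = sqrt((7-13)^2 + (-5-0)^2 + (13-16)^2) = 8.3666

8.3666


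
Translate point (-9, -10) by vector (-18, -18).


Translation: (x+dx, y+dy) = (-9+-18, -10+-18) = (-27, -28)

(-27, -28)


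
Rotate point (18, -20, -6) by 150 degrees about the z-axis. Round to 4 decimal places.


x' = 18*cos(150) - -20*sin(150) = -5.5885
y' = 18*sin(150) + -20*cos(150) = 26.3205
z' = -6

(-5.5885, 26.3205, -6)


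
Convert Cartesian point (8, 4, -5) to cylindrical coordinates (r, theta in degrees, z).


r = sqrt(8^2 + 4^2) = 8.9443
theta = atan2(4, 8) = 26.5651 deg
z = -5

r = 8.9443, theta = 26.5651 deg, z = -5


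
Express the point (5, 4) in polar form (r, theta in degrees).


r = sqrt(5^2 + 4^2) = 6.4031
theta = atan2(4, 5) = 38.6598 degrees

r = 6.4031, theta = 38.6598 degrees


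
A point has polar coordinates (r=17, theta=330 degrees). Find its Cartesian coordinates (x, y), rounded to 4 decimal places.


x = 17 * cos(330) = 14.7224
y = 17 * sin(330) = -8.5

(14.7224, -8.5)


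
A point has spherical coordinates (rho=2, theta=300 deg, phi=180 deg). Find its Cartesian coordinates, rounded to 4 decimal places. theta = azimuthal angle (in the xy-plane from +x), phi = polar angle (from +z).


x = 2 * sin(180) * cos(300) = 0
y = 2 * sin(180) * sin(300) = 0
z = 2 * cos(180) = -2

(0, 0, -2)


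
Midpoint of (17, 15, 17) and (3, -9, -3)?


Midpoint = ((17+3)/2, (15+-9)/2, (17+-3)/2) = (10, 3, 7)

(10, 3, 7)


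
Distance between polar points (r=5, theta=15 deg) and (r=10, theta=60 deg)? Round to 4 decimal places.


d = sqrt(r1^2 + r2^2 - 2*r1*r2*cos(t2-t1))
d = sqrt(5^2 + 10^2 - 2*5*10*cos(60-15)) = 7.3681

7.3681


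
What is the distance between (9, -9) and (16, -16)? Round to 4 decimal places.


d = sqrt((16-9)^2 + (-16--9)^2) = 9.8995

9.8995


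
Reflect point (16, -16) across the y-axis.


Reflection across y-axis: (x, y) -> (-x, y)
(16, -16) -> (-16, -16)

(-16, -16)


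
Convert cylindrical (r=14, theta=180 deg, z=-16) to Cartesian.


x = 14 * cos(180) = -14
y = 14 * sin(180) = 0
z = -16

(-14, 0, -16)


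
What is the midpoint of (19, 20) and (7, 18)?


Midpoint = ((19+7)/2, (20+18)/2) = (13, 19)

(13, 19)


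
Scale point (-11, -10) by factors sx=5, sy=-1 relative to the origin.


Scaling: (x*sx, y*sy) = (-11*5, -10*-1) = (-55, 10)

(-55, 10)


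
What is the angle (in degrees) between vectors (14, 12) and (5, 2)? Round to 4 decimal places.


dot = 14*5 + 12*2 = 94
|u| = 18.4391, |v| = 5.3852
cos(angle) = 0.9466
angle = 18.7999 degrees

18.7999 degrees


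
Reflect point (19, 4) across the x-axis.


Reflection across x-axis: (x, y) -> (x, -y)
(19, 4) -> (19, -4)

(19, -4)


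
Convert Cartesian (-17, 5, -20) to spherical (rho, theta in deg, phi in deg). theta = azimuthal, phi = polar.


rho = sqrt((-17)^2 + 5^2 + (-20)^2) = 26.7208
theta = atan2(5, -17) = 163.6105 deg
phi = acos(-20/26.7208) = 138.459 deg

rho = 26.7208, theta = 163.6105 deg, phi = 138.459 deg


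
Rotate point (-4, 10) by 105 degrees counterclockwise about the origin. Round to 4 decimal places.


x' = -4*cos(105) - 10*sin(105) = -8.624
y' = -4*sin(105) + 10*cos(105) = -6.4519

(-8.624, -6.4519)


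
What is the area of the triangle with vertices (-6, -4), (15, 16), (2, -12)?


Area = |x1(y2-y3) + x2(y3-y1) + x3(y1-y2)| / 2
= |-6*(16--12) + 15*(-12--4) + 2*(-4-16)| / 2
= 164

164


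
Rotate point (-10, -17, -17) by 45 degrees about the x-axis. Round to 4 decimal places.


x' = -10
y' = -17*cos(45) - -17*sin(45) = 0
z' = -17*sin(45) + -17*cos(45) = -24.0416

(-10, 0, -24.0416)


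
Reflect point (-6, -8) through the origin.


Reflection through origin: (x, y) -> (-x, -y)
(-6, -8) -> (6, 8)

(6, 8)


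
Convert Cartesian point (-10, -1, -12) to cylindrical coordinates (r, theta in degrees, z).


r = sqrt((-10)^2 + (-1)^2) = 10.0499
theta = atan2(-1, -10) = 185.7106 deg
z = -12

r = 10.0499, theta = 185.7106 deg, z = -12


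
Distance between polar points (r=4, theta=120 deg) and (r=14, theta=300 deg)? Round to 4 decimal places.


d = sqrt(r1^2 + r2^2 - 2*r1*r2*cos(t2-t1))
d = sqrt(4^2 + 14^2 - 2*4*14*cos(300-120)) = 18

18


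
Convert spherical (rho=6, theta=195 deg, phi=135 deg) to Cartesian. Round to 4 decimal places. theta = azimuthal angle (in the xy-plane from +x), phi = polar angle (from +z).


x = 6 * sin(135) * cos(195) = -4.0981
y = 6 * sin(135) * sin(195) = -1.0981
z = 6 * cos(135) = -4.2426

(-4.0981, -1.0981, -4.2426)


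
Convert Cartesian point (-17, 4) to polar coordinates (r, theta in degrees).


r = sqrt((-17)^2 + 4^2) = 17.4642
theta = atan2(4, -17) = 166.7595 degrees

r = 17.4642, theta = 166.7595 degrees


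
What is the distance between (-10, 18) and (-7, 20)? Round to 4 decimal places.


d = sqrt((-7--10)^2 + (20-18)^2) = 3.6056

3.6056


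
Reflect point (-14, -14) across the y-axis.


Reflection across y-axis: (x, y) -> (-x, y)
(-14, -14) -> (14, -14)

(14, -14)


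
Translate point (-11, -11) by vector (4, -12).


Translation: (x+dx, y+dy) = (-11+4, -11+-12) = (-7, -23)

(-7, -23)


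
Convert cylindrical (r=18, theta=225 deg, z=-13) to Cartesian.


x = 18 * cos(225) = -12.7279
y = 18 * sin(225) = -12.7279
z = -13

(-12.7279, -12.7279, -13)


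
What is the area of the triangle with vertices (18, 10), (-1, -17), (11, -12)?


Area = |x1(y2-y3) + x2(y3-y1) + x3(y1-y2)| / 2
= |18*(-17--12) + -1*(-12-10) + 11*(10--17)| / 2
= 114.5

114.5


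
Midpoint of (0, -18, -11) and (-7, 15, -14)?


Midpoint = ((0+-7)/2, (-18+15)/2, (-11+-14)/2) = (-3.5, -1.5, -12.5)

(-3.5, -1.5, -12.5)


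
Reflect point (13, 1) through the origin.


Reflection through origin: (x, y) -> (-x, -y)
(13, 1) -> (-13, -1)

(-13, -1)


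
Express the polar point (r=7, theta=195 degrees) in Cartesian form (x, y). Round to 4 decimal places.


x = 7 * cos(195) = -6.7615
y = 7 * sin(195) = -1.8117

(-6.7615, -1.8117)


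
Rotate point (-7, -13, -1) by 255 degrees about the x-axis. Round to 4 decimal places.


x' = -7
y' = -13*cos(255) - -1*sin(255) = 2.3987
z' = -13*sin(255) + -1*cos(255) = 12.8159

(-7, 2.3987, 12.8159)


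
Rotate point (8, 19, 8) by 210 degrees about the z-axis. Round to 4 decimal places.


x' = 8*cos(210) - 19*sin(210) = 2.5718
y' = 8*sin(210) + 19*cos(210) = -20.4545
z' = 8

(2.5718, -20.4545, 8)


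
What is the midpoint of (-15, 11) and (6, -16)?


Midpoint = ((-15+6)/2, (11+-16)/2) = (-4.5, -2.5)

(-4.5, -2.5)


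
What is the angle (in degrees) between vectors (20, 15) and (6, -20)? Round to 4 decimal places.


dot = 20*6 + 15*-20 = -180
|u| = 25, |v| = 20.8806
cos(angle) = -0.3448
angle = 110.1707 degrees

110.1707 degrees


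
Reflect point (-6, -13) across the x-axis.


Reflection across x-axis: (x, y) -> (x, -y)
(-6, -13) -> (-6, 13)

(-6, 13)


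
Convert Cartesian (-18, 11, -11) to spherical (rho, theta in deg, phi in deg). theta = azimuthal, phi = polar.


rho = sqrt((-18)^2 + 11^2 + (-11)^2) = 23.7908
theta = atan2(11, -18) = 148.5704 deg
phi = acos(-11/23.7908) = 117.5398 deg

rho = 23.7908, theta = 148.5704 deg, phi = 117.5398 deg


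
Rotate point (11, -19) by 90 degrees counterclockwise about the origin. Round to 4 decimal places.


x' = 11*cos(90) - -19*sin(90) = 19
y' = 11*sin(90) + -19*cos(90) = 11

(19, 11)


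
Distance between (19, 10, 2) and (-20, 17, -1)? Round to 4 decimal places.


d = sqrt((-20-19)^2 + (17-10)^2 + (-1-2)^2) = 39.7366

39.7366


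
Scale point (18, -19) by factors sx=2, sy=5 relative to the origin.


Scaling: (x*sx, y*sy) = (18*2, -19*5) = (36, -95)

(36, -95)


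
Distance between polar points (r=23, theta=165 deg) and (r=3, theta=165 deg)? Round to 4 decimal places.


d = sqrt(r1^2 + r2^2 - 2*r1*r2*cos(t2-t1))
d = sqrt(23^2 + 3^2 - 2*23*3*cos(165-165)) = 20

20


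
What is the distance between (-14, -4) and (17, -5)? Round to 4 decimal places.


d = sqrt((17--14)^2 + (-5--4)^2) = 31.0161

31.0161


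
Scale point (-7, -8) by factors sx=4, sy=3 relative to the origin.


Scaling: (x*sx, y*sy) = (-7*4, -8*3) = (-28, -24)

(-28, -24)


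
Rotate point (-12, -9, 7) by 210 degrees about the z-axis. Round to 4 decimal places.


x' = -12*cos(210) - -9*sin(210) = 5.8923
y' = -12*sin(210) + -9*cos(210) = 13.7942
z' = 7

(5.8923, 13.7942, 7)


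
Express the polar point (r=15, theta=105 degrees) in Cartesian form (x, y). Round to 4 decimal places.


x = 15 * cos(105) = -3.8823
y = 15 * sin(105) = 14.4889

(-3.8823, 14.4889)


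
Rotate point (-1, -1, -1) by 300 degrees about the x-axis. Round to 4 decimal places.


x' = -1
y' = -1*cos(300) - -1*sin(300) = -1.366
z' = -1*sin(300) + -1*cos(300) = 0.366

(-1, -1.366, 0.366)


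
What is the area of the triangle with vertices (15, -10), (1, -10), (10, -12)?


Area = |x1(y2-y3) + x2(y3-y1) + x3(y1-y2)| / 2
= |15*(-10--12) + 1*(-12--10) + 10*(-10--10)| / 2
= 14

14


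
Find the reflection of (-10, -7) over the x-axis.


Reflection across x-axis: (x, y) -> (x, -y)
(-10, -7) -> (-10, 7)

(-10, 7)


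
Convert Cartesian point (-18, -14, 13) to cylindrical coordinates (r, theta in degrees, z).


r = sqrt((-18)^2 + (-14)^2) = 22.8035
theta = atan2(-14, -18) = 217.875 deg
z = 13

r = 22.8035, theta = 217.875 deg, z = 13


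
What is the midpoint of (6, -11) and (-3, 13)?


Midpoint = ((6+-3)/2, (-11+13)/2) = (1.5, 1)

(1.5, 1)


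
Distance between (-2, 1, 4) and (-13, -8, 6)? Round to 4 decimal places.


d = sqrt((-13--2)^2 + (-8-1)^2 + (6-4)^2) = 14.3527

14.3527


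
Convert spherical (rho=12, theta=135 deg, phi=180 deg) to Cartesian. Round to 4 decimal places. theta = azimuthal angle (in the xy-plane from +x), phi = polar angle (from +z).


x = 12 * sin(180) * cos(135) = 0
y = 12 * sin(180) * sin(135) = 0
z = 12 * cos(180) = -12

(0, 0, -12)


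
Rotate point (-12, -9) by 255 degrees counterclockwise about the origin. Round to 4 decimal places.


x' = -12*cos(255) - -9*sin(255) = -5.5875
y' = -12*sin(255) + -9*cos(255) = 13.9205

(-5.5875, 13.9205)


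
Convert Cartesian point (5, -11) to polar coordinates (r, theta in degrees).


r = sqrt(5^2 + (-11)^2) = 12.083
theta = atan2(-11, 5) = 294.444 degrees

r = 12.083, theta = 294.444 degrees


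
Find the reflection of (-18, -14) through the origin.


Reflection through origin: (x, y) -> (-x, -y)
(-18, -14) -> (18, 14)

(18, 14)


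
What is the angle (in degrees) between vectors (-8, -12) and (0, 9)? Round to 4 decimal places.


dot = -8*0 + -12*9 = -108
|u| = 14.4222, |v| = 9
cos(angle) = -0.8321
angle = 146.3099 degrees

146.3099 degrees


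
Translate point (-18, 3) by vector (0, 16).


Translation: (x+dx, y+dy) = (-18+0, 3+16) = (-18, 19)

(-18, 19)


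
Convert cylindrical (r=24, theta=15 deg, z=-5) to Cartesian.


x = 24 * cos(15) = 23.1822
y = 24 * sin(15) = 6.2117
z = -5

(23.1822, 6.2117, -5)


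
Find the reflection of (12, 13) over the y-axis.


Reflection across y-axis: (x, y) -> (-x, y)
(12, 13) -> (-12, 13)

(-12, 13)


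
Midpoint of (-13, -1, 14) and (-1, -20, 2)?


Midpoint = ((-13+-1)/2, (-1+-20)/2, (14+2)/2) = (-7, -10.5, 8)

(-7, -10.5, 8)


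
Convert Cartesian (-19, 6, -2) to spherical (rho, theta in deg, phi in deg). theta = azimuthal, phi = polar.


rho = sqrt((-19)^2 + 6^2 + (-2)^2) = 20.025
theta = atan2(6, -19) = 162.4744 deg
phi = acos(-2/20.025) = 95.732 deg

rho = 20.025, theta = 162.4744 deg, phi = 95.732 deg


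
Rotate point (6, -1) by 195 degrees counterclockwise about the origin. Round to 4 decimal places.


x' = 6*cos(195) - -1*sin(195) = -6.0544
y' = 6*sin(195) + -1*cos(195) = -0.587

(-6.0544, -0.587)


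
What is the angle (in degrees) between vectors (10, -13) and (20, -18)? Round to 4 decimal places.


dot = 10*20 + -13*-18 = 434
|u| = 16.4012, |v| = 26.9072
cos(angle) = 0.9834
angle = 10.4442 degrees

10.4442 degrees


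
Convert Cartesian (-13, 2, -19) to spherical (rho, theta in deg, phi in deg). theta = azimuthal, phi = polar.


rho = sqrt((-13)^2 + 2^2 + (-19)^2) = 23.1084
theta = atan2(2, -13) = 171.2538 deg
phi = acos(-19/23.1084) = 145.3067 deg

rho = 23.1084, theta = 171.2538 deg, phi = 145.3067 deg


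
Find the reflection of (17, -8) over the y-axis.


Reflection across y-axis: (x, y) -> (-x, y)
(17, -8) -> (-17, -8)

(-17, -8)


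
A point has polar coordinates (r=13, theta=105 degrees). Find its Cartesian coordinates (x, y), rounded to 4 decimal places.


x = 13 * cos(105) = -3.3646
y = 13 * sin(105) = 12.557

(-3.3646, 12.557)


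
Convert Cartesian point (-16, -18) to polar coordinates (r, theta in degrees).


r = sqrt((-16)^2 + (-18)^2) = 24.0832
theta = atan2(-18, -16) = 228.3665 degrees

r = 24.0832, theta = 228.3665 degrees


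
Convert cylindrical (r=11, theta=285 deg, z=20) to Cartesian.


x = 11 * cos(285) = 2.847
y = 11 * sin(285) = -10.6252
z = 20

(2.847, -10.6252, 20)


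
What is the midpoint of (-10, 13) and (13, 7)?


Midpoint = ((-10+13)/2, (13+7)/2) = (1.5, 10)

(1.5, 10)


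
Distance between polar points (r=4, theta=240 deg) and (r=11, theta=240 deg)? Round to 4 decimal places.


d = sqrt(r1^2 + r2^2 - 2*r1*r2*cos(t2-t1))
d = sqrt(4^2 + 11^2 - 2*4*11*cos(240-240)) = 7

7


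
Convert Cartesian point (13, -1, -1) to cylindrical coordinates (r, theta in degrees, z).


r = sqrt(13^2 + (-1)^2) = 13.0384
theta = atan2(-1, 13) = 355.6013 deg
z = -1

r = 13.0384, theta = 355.6013 deg, z = -1


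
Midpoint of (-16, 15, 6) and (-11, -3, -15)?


Midpoint = ((-16+-11)/2, (15+-3)/2, (6+-15)/2) = (-13.5, 6, -4.5)

(-13.5, 6, -4.5)


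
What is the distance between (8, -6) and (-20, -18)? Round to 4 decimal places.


d = sqrt((-20-8)^2 + (-18--6)^2) = 30.4631

30.4631


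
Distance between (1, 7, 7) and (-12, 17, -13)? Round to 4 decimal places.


d = sqrt((-12-1)^2 + (17-7)^2 + (-13-7)^2) = 25.865

25.865


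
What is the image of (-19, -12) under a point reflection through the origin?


Reflection through origin: (x, y) -> (-x, -y)
(-19, -12) -> (19, 12)

(19, 12)


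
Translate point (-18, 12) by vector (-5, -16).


Translation: (x+dx, y+dy) = (-18+-5, 12+-16) = (-23, -4)

(-23, -4)


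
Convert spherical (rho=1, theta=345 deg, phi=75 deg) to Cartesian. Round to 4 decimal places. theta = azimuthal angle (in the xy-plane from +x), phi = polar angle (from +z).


x = 1 * sin(75) * cos(345) = 0.933
y = 1 * sin(75) * sin(345) = -0.25
z = 1 * cos(75) = 0.2588

(0.933, -0.25, 0.2588)


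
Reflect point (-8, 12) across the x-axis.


Reflection across x-axis: (x, y) -> (x, -y)
(-8, 12) -> (-8, -12)

(-8, -12)


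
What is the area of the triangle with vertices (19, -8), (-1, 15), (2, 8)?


Area = |x1(y2-y3) + x2(y3-y1) + x3(y1-y2)| / 2
= |19*(15-8) + -1*(8--8) + 2*(-8-15)| / 2
= 35.5

35.5


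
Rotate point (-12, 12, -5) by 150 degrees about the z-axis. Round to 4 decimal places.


x' = -12*cos(150) - 12*sin(150) = 4.3923
y' = -12*sin(150) + 12*cos(150) = -16.3923
z' = -5

(4.3923, -16.3923, -5)


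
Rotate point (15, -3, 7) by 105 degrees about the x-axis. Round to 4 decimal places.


x' = 15
y' = -3*cos(105) - 7*sin(105) = -5.985
z' = -3*sin(105) + 7*cos(105) = -4.7095

(15, -5.985, -4.7095)


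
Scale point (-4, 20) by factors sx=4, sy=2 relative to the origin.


Scaling: (x*sx, y*sy) = (-4*4, 20*2) = (-16, 40)

(-16, 40)


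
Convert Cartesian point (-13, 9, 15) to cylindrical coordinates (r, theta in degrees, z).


r = sqrt((-13)^2 + 9^2) = 15.8114
theta = atan2(9, -13) = 145.3048 deg
z = 15

r = 15.8114, theta = 145.3048 deg, z = 15


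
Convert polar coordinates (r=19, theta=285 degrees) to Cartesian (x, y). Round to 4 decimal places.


x = 19 * cos(285) = 4.9176
y = 19 * sin(285) = -18.3526

(4.9176, -18.3526)


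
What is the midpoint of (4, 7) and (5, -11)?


Midpoint = ((4+5)/2, (7+-11)/2) = (4.5, -2)

(4.5, -2)


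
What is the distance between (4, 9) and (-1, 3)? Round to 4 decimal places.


d = sqrt((-1-4)^2 + (3-9)^2) = 7.8102

7.8102


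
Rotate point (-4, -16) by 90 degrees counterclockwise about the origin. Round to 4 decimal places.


x' = -4*cos(90) - -16*sin(90) = 16
y' = -4*sin(90) + -16*cos(90) = -4

(16, -4)


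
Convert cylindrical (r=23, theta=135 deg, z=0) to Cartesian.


x = 23 * cos(135) = -16.2635
y = 23 * sin(135) = 16.2635
z = 0

(-16.2635, 16.2635, 0)


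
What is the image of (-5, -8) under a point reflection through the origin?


Reflection through origin: (x, y) -> (-x, -y)
(-5, -8) -> (5, 8)

(5, 8)


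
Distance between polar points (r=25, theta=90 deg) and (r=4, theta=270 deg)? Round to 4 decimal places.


d = sqrt(r1^2 + r2^2 - 2*r1*r2*cos(t2-t1))
d = sqrt(25^2 + 4^2 - 2*25*4*cos(270-90)) = 29

29


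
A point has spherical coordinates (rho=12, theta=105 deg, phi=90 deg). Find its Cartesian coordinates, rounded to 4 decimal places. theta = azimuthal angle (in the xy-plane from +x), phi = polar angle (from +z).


x = 12 * sin(90) * cos(105) = -3.1058
y = 12 * sin(90) * sin(105) = 11.5911
z = 12 * cos(90) = 0

(-3.1058, 11.5911, 0)


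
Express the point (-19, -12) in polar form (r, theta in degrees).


r = sqrt((-19)^2 + (-12)^2) = 22.4722
theta = atan2(-12, -19) = 212.2756 degrees

r = 22.4722, theta = 212.2756 degrees


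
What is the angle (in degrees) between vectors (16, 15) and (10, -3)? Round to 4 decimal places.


dot = 16*10 + 15*-3 = 115
|u| = 21.9317, |v| = 10.4403
cos(angle) = 0.5022
angle = 59.8516 degrees

59.8516 degrees


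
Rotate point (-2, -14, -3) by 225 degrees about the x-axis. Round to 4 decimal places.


x' = -2
y' = -14*cos(225) - -3*sin(225) = 7.7782
z' = -14*sin(225) + -3*cos(225) = 12.0208

(-2, 7.7782, 12.0208)


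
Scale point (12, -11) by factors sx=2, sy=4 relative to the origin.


Scaling: (x*sx, y*sy) = (12*2, -11*4) = (24, -44)

(24, -44)


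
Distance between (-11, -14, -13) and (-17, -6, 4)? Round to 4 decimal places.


d = sqrt((-17--11)^2 + (-6--14)^2 + (4--13)^2) = 19.7231

19.7231


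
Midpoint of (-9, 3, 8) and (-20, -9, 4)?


Midpoint = ((-9+-20)/2, (3+-9)/2, (8+4)/2) = (-14.5, -3, 6)

(-14.5, -3, 6)


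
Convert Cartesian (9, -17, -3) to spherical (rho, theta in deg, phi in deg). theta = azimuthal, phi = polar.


rho = sqrt(9^2 + (-17)^2 + (-3)^2) = 19.4679
theta = atan2(-17, 9) = 297.8973 deg
phi = acos(-3/19.4679) = 98.8646 deg

rho = 19.4679, theta = 297.8973 deg, phi = 98.8646 deg


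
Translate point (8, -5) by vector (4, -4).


Translation: (x+dx, y+dy) = (8+4, -5+-4) = (12, -9)

(12, -9)


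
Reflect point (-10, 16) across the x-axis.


Reflection across x-axis: (x, y) -> (x, -y)
(-10, 16) -> (-10, -16)

(-10, -16)


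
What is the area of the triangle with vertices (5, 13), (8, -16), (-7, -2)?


Area = |x1(y2-y3) + x2(y3-y1) + x3(y1-y2)| / 2
= |5*(-16--2) + 8*(-2-13) + -7*(13--16)| / 2
= 196.5

196.5


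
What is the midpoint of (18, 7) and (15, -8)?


Midpoint = ((18+15)/2, (7+-8)/2) = (16.5, -0.5)

(16.5, -0.5)


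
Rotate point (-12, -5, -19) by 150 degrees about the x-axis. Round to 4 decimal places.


x' = -12
y' = -5*cos(150) - -19*sin(150) = 13.8301
z' = -5*sin(150) + -19*cos(150) = 13.9545

(-12, 13.8301, 13.9545)


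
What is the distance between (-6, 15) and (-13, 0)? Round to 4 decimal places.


d = sqrt((-13--6)^2 + (0-15)^2) = 16.5529

16.5529


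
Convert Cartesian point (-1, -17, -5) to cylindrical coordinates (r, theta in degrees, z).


r = sqrt((-1)^2 + (-17)^2) = 17.0294
theta = atan2(-17, -1) = 266.6335 deg
z = -5

r = 17.0294, theta = 266.6335 deg, z = -5


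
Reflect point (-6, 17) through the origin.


Reflection through origin: (x, y) -> (-x, -y)
(-6, 17) -> (6, -17)

(6, -17)


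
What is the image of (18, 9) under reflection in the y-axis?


Reflection across y-axis: (x, y) -> (-x, y)
(18, 9) -> (-18, 9)

(-18, 9)


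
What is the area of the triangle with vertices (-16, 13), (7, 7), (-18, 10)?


Area = |x1(y2-y3) + x2(y3-y1) + x3(y1-y2)| / 2
= |-16*(7-10) + 7*(10-13) + -18*(13-7)| / 2
= 40.5

40.5


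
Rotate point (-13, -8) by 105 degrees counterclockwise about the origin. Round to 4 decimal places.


x' = -13*cos(105) - -8*sin(105) = 11.0921
y' = -13*sin(105) + -8*cos(105) = -10.4865

(11.0921, -10.4865)


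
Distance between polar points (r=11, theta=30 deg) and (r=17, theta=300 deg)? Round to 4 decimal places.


d = sqrt(r1^2 + r2^2 - 2*r1*r2*cos(t2-t1))
d = sqrt(11^2 + 17^2 - 2*11*17*cos(300-30)) = 20.2485

20.2485


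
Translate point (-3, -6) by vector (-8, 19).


Translation: (x+dx, y+dy) = (-3+-8, -6+19) = (-11, 13)

(-11, 13)


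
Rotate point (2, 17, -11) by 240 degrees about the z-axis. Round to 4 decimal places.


x' = 2*cos(240) - 17*sin(240) = 13.7224
y' = 2*sin(240) + 17*cos(240) = -10.2321
z' = -11

(13.7224, -10.2321, -11)


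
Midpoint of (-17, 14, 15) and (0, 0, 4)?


Midpoint = ((-17+0)/2, (14+0)/2, (15+4)/2) = (-8.5, 7, 9.5)

(-8.5, 7, 9.5)


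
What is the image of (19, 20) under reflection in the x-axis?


Reflection across x-axis: (x, y) -> (x, -y)
(19, 20) -> (19, -20)

(19, -20)


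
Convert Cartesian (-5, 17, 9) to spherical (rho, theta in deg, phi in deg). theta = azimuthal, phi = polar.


rho = sqrt((-5)^2 + 17^2 + 9^2) = 19.8746
theta = atan2(17, -5) = 106.3895 deg
phi = acos(9/19.8746) = 63.074 deg

rho = 19.8746, theta = 106.3895 deg, phi = 63.074 deg


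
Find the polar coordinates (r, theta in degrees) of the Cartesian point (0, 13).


r = sqrt(0^2 + 13^2) = 13
theta = atan2(13, 0) = 90 degrees

r = 13, theta = 90 degrees


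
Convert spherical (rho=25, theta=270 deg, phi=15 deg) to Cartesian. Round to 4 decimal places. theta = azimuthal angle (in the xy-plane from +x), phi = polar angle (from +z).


x = 25 * sin(15) * cos(270) = 0
y = 25 * sin(15) * sin(270) = -6.4705
z = 25 * cos(15) = 24.1481

(0, -6.4705, 24.1481)


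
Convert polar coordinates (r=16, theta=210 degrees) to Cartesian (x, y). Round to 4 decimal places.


x = 16 * cos(210) = -13.8564
y = 16 * sin(210) = -8

(-13.8564, -8)


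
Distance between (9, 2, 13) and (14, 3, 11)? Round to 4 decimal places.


d = sqrt((14-9)^2 + (3-2)^2 + (11-13)^2) = 5.4772

5.4772


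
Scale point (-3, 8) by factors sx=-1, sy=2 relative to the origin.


Scaling: (x*sx, y*sy) = (-3*-1, 8*2) = (3, 16)

(3, 16)


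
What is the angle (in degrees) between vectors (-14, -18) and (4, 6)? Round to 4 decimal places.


dot = -14*4 + -18*6 = -164
|u| = 22.8035, |v| = 7.2111
cos(angle) = -0.9973
angle = 175.8151 degrees

175.8151 degrees


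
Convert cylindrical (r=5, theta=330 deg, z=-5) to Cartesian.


x = 5 * cos(330) = 4.3301
y = 5 * sin(330) = -2.5
z = -5

(4.3301, -2.5, -5)


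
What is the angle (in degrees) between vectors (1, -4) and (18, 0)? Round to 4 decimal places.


dot = 1*18 + -4*0 = 18
|u| = 4.1231, |v| = 18
cos(angle) = 0.2425
angle = 75.9638 degrees

75.9638 degrees


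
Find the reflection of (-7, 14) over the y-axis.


Reflection across y-axis: (x, y) -> (-x, y)
(-7, 14) -> (7, 14)

(7, 14)


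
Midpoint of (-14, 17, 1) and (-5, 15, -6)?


Midpoint = ((-14+-5)/2, (17+15)/2, (1+-6)/2) = (-9.5, 16, -2.5)

(-9.5, 16, -2.5)


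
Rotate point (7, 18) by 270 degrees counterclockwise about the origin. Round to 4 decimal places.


x' = 7*cos(270) - 18*sin(270) = 18
y' = 7*sin(270) + 18*cos(270) = -7

(18, -7)


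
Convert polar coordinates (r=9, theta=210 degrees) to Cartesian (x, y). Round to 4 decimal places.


x = 9 * cos(210) = -7.7942
y = 9 * sin(210) = -4.5

(-7.7942, -4.5)


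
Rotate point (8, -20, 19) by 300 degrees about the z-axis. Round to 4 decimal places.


x' = 8*cos(300) - -20*sin(300) = -13.3205
y' = 8*sin(300) + -20*cos(300) = -16.9282
z' = 19

(-13.3205, -16.9282, 19)


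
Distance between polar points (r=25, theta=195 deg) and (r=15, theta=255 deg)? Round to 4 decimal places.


d = sqrt(r1^2 + r2^2 - 2*r1*r2*cos(t2-t1))
d = sqrt(25^2 + 15^2 - 2*25*15*cos(255-195)) = 21.7945

21.7945


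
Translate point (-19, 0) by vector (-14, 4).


Translation: (x+dx, y+dy) = (-19+-14, 0+4) = (-33, 4)

(-33, 4)


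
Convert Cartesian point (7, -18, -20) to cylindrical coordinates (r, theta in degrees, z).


r = sqrt(7^2 + (-18)^2) = 19.3132
theta = atan2(-18, 7) = 291.2505 deg
z = -20

r = 19.3132, theta = 291.2505 deg, z = -20


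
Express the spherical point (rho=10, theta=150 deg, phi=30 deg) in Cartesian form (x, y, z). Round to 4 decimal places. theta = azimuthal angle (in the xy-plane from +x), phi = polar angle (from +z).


x = 10 * sin(30) * cos(150) = -4.3301
y = 10 * sin(30) * sin(150) = 2.5
z = 10 * cos(30) = 8.6603

(-4.3301, 2.5, 8.6603)


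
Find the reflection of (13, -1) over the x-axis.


Reflection across x-axis: (x, y) -> (x, -y)
(13, -1) -> (13, 1)

(13, 1)


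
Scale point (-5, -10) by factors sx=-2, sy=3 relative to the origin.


Scaling: (x*sx, y*sy) = (-5*-2, -10*3) = (10, -30)

(10, -30)


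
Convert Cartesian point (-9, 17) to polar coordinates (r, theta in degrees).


r = sqrt((-9)^2 + 17^2) = 19.2354
theta = atan2(17, -9) = 117.8973 degrees

r = 19.2354, theta = 117.8973 degrees


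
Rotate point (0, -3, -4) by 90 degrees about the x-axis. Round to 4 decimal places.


x' = 0
y' = -3*cos(90) - -4*sin(90) = 4
z' = -3*sin(90) + -4*cos(90) = -3

(0, 4, -3)


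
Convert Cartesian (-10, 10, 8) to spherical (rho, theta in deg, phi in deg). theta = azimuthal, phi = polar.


rho = sqrt((-10)^2 + 10^2 + 8^2) = 16.2481
theta = atan2(10, -10) = 135 deg
phi = acos(8/16.2481) = 60.5038 deg

rho = 16.2481, theta = 135 deg, phi = 60.5038 deg


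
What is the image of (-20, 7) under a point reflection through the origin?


Reflection through origin: (x, y) -> (-x, -y)
(-20, 7) -> (20, -7)

(20, -7)


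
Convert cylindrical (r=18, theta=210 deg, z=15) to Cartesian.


x = 18 * cos(210) = -15.5885
y = 18 * sin(210) = -9
z = 15

(-15.5885, -9, 15)


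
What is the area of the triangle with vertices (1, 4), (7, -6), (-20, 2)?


Area = |x1(y2-y3) + x2(y3-y1) + x3(y1-y2)| / 2
= |1*(-6-2) + 7*(2-4) + -20*(4--6)| / 2
= 111

111


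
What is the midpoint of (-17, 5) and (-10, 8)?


Midpoint = ((-17+-10)/2, (5+8)/2) = (-13.5, 6.5)

(-13.5, 6.5)


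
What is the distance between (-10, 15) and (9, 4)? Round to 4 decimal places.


d = sqrt((9--10)^2 + (4-15)^2) = 21.9545

21.9545


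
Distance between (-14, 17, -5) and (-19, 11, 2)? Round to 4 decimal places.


d = sqrt((-19--14)^2 + (11-17)^2 + (2--5)^2) = 10.4881

10.4881


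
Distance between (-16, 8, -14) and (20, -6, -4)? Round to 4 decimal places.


d = sqrt((20--16)^2 + (-6-8)^2 + (-4--14)^2) = 39.8999

39.8999


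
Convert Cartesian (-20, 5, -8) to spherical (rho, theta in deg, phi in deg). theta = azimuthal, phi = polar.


rho = sqrt((-20)^2 + 5^2 + (-8)^2) = 22.1133
theta = atan2(5, -20) = 165.9638 deg
phi = acos(-8/22.1133) = 111.2091 deg

rho = 22.1133, theta = 165.9638 deg, phi = 111.2091 deg


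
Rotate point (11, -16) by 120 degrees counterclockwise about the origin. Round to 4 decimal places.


x' = 11*cos(120) - -16*sin(120) = 8.3564
y' = 11*sin(120) + -16*cos(120) = 17.5263

(8.3564, 17.5263)


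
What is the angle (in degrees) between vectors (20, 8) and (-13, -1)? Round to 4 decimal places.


dot = 20*-13 + 8*-1 = -268
|u| = 21.5407, |v| = 13.0384
cos(angle) = -0.9542
angle = 162.5973 degrees

162.5973 degrees


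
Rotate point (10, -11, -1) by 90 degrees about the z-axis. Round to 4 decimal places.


x' = 10*cos(90) - -11*sin(90) = 11
y' = 10*sin(90) + -11*cos(90) = 10
z' = -1

(11, 10, -1)


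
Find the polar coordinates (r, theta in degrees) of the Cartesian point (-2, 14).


r = sqrt((-2)^2 + 14^2) = 14.1421
theta = atan2(14, -2) = 98.1301 degrees

r = 14.1421, theta = 98.1301 degrees


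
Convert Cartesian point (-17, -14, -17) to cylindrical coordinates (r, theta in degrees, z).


r = sqrt((-17)^2 + (-14)^2) = 22.0227
theta = atan2(-14, -17) = 219.4725 deg
z = -17

r = 22.0227, theta = 219.4725 deg, z = -17


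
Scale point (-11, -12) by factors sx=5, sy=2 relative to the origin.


Scaling: (x*sx, y*sy) = (-11*5, -12*2) = (-55, -24)

(-55, -24)


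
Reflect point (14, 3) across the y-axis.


Reflection across y-axis: (x, y) -> (-x, y)
(14, 3) -> (-14, 3)

(-14, 3)


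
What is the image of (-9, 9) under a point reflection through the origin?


Reflection through origin: (x, y) -> (-x, -y)
(-9, 9) -> (9, -9)

(9, -9)


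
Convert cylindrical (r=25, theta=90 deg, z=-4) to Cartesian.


x = 25 * cos(90) = 0
y = 25 * sin(90) = 25
z = -4

(0, 25, -4)


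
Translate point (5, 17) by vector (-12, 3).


Translation: (x+dx, y+dy) = (5+-12, 17+3) = (-7, 20)

(-7, 20)


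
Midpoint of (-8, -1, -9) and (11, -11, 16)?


Midpoint = ((-8+11)/2, (-1+-11)/2, (-9+16)/2) = (1.5, -6, 3.5)

(1.5, -6, 3.5)


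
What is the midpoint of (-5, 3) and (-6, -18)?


Midpoint = ((-5+-6)/2, (3+-18)/2) = (-5.5, -7.5)

(-5.5, -7.5)


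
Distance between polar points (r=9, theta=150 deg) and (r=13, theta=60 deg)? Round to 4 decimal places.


d = sqrt(r1^2 + r2^2 - 2*r1*r2*cos(t2-t1))
d = sqrt(9^2 + 13^2 - 2*9*13*cos(60-150)) = 15.8114

15.8114


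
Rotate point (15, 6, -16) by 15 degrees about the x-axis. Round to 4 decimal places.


x' = 15
y' = 6*cos(15) - -16*sin(15) = 9.9367
z' = 6*sin(15) + -16*cos(15) = -13.9019

(15, 9.9367, -13.9019)


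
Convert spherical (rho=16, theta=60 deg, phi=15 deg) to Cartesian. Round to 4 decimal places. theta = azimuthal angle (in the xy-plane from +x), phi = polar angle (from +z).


x = 16 * sin(15) * cos(60) = 2.0706
y = 16 * sin(15) * sin(60) = 3.5863
z = 16 * cos(15) = 15.4548

(2.0706, 3.5863, 15.4548)


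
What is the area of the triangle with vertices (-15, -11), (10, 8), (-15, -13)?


Area = |x1(y2-y3) + x2(y3-y1) + x3(y1-y2)| / 2
= |-15*(8--13) + 10*(-13--11) + -15*(-11-8)| / 2
= 25

25


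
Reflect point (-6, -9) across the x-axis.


Reflection across x-axis: (x, y) -> (x, -y)
(-6, -9) -> (-6, 9)

(-6, 9)


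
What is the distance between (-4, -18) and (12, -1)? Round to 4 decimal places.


d = sqrt((12--4)^2 + (-1--18)^2) = 23.3452

23.3452


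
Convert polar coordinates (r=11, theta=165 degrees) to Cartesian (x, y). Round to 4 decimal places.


x = 11 * cos(165) = -10.6252
y = 11 * sin(165) = 2.847

(-10.6252, 2.847)


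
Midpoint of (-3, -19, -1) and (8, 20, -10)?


Midpoint = ((-3+8)/2, (-19+20)/2, (-1+-10)/2) = (2.5, 0.5, -5.5)

(2.5, 0.5, -5.5)


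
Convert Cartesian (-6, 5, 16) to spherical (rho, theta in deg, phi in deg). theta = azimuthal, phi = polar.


rho = sqrt((-6)^2 + 5^2 + 16^2) = 17.8045
theta = atan2(5, -6) = 140.1944 deg
phi = acos(16/17.8045) = 26.0189 deg

rho = 17.8045, theta = 140.1944 deg, phi = 26.0189 deg


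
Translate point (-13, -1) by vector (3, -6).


Translation: (x+dx, y+dy) = (-13+3, -1+-6) = (-10, -7)

(-10, -7)


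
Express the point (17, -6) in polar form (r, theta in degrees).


r = sqrt(17^2 + (-6)^2) = 18.0278
theta = atan2(-6, 17) = 340.56 degrees

r = 18.0278, theta = 340.56 degrees


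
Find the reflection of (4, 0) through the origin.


Reflection through origin: (x, y) -> (-x, -y)
(4, 0) -> (-4, 0)

(-4, 0)


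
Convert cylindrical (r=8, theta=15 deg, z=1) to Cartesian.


x = 8 * cos(15) = 7.7274
y = 8 * sin(15) = 2.0706
z = 1

(7.7274, 2.0706, 1)


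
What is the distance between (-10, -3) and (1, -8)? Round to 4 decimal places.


d = sqrt((1--10)^2 + (-8--3)^2) = 12.083

12.083


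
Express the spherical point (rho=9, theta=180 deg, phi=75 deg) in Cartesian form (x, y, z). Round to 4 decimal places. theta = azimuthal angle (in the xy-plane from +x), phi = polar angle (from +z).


x = 9 * sin(75) * cos(180) = -8.6933
y = 9 * sin(75) * sin(180) = 0
z = 9 * cos(75) = 2.3294

(-8.6933, 0, 2.3294)


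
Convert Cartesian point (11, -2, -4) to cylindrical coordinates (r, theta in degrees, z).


r = sqrt(11^2 + (-2)^2) = 11.1803
theta = atan2(-2, 11) = 349.6952 deg
z = -4

r = 11.1803, theta = 349.6952 deg, z = -4


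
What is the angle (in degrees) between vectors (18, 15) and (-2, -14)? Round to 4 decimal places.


dot = 18*-2 + 15*-14 = -246
|u| = 23.4307, |v| = 14.1421
cos(angle) = -0.7424
angle = 137.9357 degrees

137.9357 degrees


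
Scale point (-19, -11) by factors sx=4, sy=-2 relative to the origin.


Scaling: (x*sx, y*sy) = (-19*4, -11*-2) = (-76, 22)

(-76, 22)


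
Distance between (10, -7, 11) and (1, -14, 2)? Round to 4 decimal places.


d = sqrt((1-10)^2 + (-14--7)^2 + (2-11)^2) = 14.5258

14.5258


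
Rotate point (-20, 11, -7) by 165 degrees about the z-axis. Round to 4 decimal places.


x' = -20*cos(165) - 11*sin(165) = 16.4715
y' = -20*sin(165) + 11*cos(165) = -15.8016
z' = -7

(16.4715, -15.8016, -7)


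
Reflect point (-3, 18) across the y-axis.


Reflection across y-axis: (x, y) -> (-x, y)
(-3, 18) -> (3, 18)

(3, 18)


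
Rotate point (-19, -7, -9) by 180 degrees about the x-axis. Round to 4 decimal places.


x' = -19
y' = -7*cos(180) - -9*sin(180) = 7
z' = -7*sin(180) + -9*cos(180) = 9

(-19, 7, 9)


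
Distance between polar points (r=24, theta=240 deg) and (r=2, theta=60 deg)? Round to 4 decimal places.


d = sqrt(r1^2 + r2^2 - 2*r1*r2*cos(t2-t1))
d = sqrt(24^2 + 2^2 - 2*24*2*cos(60-240)) = 26

26


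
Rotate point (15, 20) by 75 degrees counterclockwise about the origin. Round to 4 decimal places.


x' = 15*cos(75) - 20*sin(75) = -15.4362
y' = 15*sin(75) + 20*cos(75) = 19.6653

(-15.4362, 19.6653)


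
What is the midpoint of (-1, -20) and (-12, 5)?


Midpoint = ((-1+-12)/2, (-20+5)/2) = (-6.5, -7.5)

(-6.5, -7.5)


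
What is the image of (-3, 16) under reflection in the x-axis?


Reflection across x-axis: (x, y) -> (x, -y)
(-3, 16) -> (-3, -16)

(-3, -16)


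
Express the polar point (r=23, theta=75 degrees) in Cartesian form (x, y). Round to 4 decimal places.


x = 23 * cos(75) = 5.9528
y = 23 * sin(75) = 22.2163

(5.9528, 22.2163)


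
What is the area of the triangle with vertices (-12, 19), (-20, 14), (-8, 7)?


Area = |x1(y2-y3) + x2(y3-y1) + x3(y1-y2)| / 2
= |-12*(14-7) + -20*(7-19) + -8*(19-14)| / 2
= 58

58


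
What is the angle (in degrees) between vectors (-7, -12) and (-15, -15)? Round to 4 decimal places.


dot = -7*-15 + -12*-15 = 285
|u| = 13.8924, |v| = 21.2132
cos(angle) = 0.9671
angle = 14.7436 degrees

14.7436 degrees


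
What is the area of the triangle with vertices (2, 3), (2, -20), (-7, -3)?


Area = |x1(y2-y3) + x2(y3-y1) + x3(y1-y2)| / 2
= |2*(-20--3) + 2*(-3-3) + -7*(3--20)| / 2
= 103.5

103.5


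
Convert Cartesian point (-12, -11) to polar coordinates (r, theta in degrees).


r = sqrt((-12)^2 + (-11)^2) = 16.2788
theta = atan2(-11, -12) = 222.5104 degrees

r = 16.2788, theta = 222.5104 degrees


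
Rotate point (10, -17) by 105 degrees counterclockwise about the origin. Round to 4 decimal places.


x' = 10*cos(105) - -17*sin(105) = 13.8325
y' = 10*sin(105) + -17*cos(105) = 14.0592

(13.8325, 14.0592)


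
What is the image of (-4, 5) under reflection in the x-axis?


Reflection across x-axis: (x, y) -> (x, -y)
(-4, 5) -> (-4, -5)

(-4, -5)


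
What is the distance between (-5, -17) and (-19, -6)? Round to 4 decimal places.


d = sqrt((-19--5)^2 + (-6--17)^2) = 17.8045

17.8045


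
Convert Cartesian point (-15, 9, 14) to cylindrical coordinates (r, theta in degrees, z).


r = sqrt((-15)^2 + 9^2) = 17.4929
theta = atan2(9, -15) = 149.0362 deg
z = 14

r = 17.4929, theta = 149.0362 deg, z = 14


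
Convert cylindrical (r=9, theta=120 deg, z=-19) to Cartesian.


x = 9 * cos(120) = -4.5
y = 9 * sin(120) = 7.7942
z = -19

(-4.5, 7.7942, -19)
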